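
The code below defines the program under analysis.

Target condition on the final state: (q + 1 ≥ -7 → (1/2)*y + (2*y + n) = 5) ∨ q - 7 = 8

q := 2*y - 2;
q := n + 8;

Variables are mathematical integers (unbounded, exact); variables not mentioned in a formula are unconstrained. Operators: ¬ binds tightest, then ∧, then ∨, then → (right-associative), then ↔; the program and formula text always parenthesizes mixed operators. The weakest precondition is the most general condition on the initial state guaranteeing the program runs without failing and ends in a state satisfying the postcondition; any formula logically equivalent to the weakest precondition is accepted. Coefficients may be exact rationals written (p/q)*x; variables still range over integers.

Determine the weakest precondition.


Working backward. After the program, the postcondition (q + 1 ≥ -7 → (1/2)*y + (2*y + n) = 5) ∨ q - 7 = 8 must hold; in canonical form it is (q ≥ -8 → n + (5/2)*y = 5) ∨ q = 15.
Before q := n + 8: (n ≥ -16 → n + (5/2)*y = 5) ∨ n = 7
Before q := 2*y - 2: (n ≥ -16 → n + (5/2)*y = 5) ∨ n = 7
Answer: WP = (n ≥ -16 → n + (5/2)*y = 5) ∨ n = 7


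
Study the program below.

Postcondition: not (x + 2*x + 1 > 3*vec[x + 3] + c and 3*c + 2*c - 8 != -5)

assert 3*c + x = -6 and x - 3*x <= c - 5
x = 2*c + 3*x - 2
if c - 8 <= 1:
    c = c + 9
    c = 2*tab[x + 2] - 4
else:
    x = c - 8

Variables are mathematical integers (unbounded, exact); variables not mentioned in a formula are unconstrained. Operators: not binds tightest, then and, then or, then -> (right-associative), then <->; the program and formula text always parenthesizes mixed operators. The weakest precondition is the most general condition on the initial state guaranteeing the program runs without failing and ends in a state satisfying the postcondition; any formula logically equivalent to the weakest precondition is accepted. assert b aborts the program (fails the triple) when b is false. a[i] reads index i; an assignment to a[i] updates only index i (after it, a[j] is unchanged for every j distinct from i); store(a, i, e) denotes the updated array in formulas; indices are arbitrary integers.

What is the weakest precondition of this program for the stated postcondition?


Working backward. After the program, the postcondition not (x + 2*x + 1 > 3*vec[x + 3] + c and 3*c + 2*c - 8 != -5) must hold; in canonical form it is not (3*x > 3*vec[x + 3] + c - 1 and 5*c != 3).
Then branch requires not (3*x > 2*tab[x + 2] + 3*vec[x + 3] - 5 and 10*tab[x + 2] != 23); else branch requires not (2*c > 3*vec[c - 5] + 23 and 5*c != 3).
Before the if: (c <= 9 -> (not (3*x > 2*tab[x + 2] + 3*vec[x + 3] - 5 and 10*tab[x + 2] != 23))) and ((not (c <= 9)) -> (not (2*c > 3*vec[c - 5] + 23 and 5*c != 3)))
Before x := 2*c + 3*x - 2: (c <= 9 -> (not (6*c + 9*x > 2*tab[2*c + 3*x] + 3*vec[2*c + 3*x + 1] + 1 and 10*tab[2*c + 3*x] != 23))) and ((not (c <= 9)) -> (not (2*c > 3*vec[c - 5] + 23 and 5*c != 3)))
Before assert 3*c + x = -6 and x - 3*x <= c - 5: 3*c + x = -6 and c + 2*x >= 5 and (c <= 9 -> (not (6*c + 9*x > 2*tab[2*c + 3*x] + 3*vec[2*c + 3*x + 1] + 1 and 10*tab[2*c + 3*x] != 23))) and ((not (c <= 9)) -> (not (2*c > 3*vec[c - 5] + 23 and 5*c != 3)))
Answer: WP = 3*c + x = -6 and c + 2*x >= 5 and (c <= 9 -> (not (6*c + 9*x > 2*tab[2*c + 3*x] + 3*vec[2*c + 3*x + 1] + 1 and 10*tab[2*c + 3*x] != 23))) and ((not (c <= 9)) -> (not (2*c > 3*vec[c - 5] + 23 and 5*c != 3)))


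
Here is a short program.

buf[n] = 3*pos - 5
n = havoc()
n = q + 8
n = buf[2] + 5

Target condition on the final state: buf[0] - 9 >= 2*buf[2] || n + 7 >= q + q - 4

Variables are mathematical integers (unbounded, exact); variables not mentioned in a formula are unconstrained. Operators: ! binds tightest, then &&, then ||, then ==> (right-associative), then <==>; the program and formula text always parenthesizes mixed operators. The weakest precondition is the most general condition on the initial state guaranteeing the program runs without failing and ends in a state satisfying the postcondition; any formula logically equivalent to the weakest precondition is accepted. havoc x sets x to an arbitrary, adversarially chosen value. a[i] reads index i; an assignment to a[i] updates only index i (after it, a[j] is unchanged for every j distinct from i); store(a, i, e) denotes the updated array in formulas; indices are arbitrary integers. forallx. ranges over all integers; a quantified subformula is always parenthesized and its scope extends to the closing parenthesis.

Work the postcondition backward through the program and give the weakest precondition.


Working backward. After the program, the postcondition buf[0] - 9 >= 2*buf[2] || n + 7 >= q + q - 4 must hold; in canonical form it is buf[0] >= 2*buf[2] + 9 || n >= 2*q - 11.
Before n := buf[2] + 5: buf[0] >= 2*buf[2] + 9 || buf[2] >= 2*q - 16
Before n := q + 8: buf[0] >= 2*buf[2] + 9 || buf[2] >= 2*q - 16
Before havoc n: buf[0] >= 2*buf[2] + 9 || buf[2] >= 2*q - 16
Before buf[n] := 3*pos - 5: store(buf, n, 3*pos - 5)[0] >= 2*store(buf, n, 3*pos - 5)[2] + 9 || store(buf, n, 3*pos - 5)[2] >= 2*q - 16
Answer: WP = store(buf, n, 3*pos - 5)[0] >= 2*store(buf, n, 3*pos - 5)[2] + 9 || store(buf, n, 3*pos - 5)[2] >= 2*q - 16


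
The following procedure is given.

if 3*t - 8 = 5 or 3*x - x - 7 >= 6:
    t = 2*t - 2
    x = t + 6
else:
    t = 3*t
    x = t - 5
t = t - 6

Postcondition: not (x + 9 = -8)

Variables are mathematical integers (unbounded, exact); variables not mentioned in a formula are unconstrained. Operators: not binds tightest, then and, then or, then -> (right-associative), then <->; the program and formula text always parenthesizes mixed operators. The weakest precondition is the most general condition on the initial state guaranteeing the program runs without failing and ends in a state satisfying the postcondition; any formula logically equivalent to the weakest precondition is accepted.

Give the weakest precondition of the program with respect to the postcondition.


Working backward. After the program, the postcondition not (x + 9 = -8) must hold; in canonical form it is not (x = -17).
Before t := t - 6: not (x = -17)
Then branch requires not (2*t = -21); else branch requires not (3*t = -12).
Before the if: ((3*t = 13 or 2*x >= 13) -> (not (2*t = -21))) and ((not (3*t = 13 or 2*x >= 13)) -> (not (3*t = -12)))
Answer: WP = ((3*t = 13 or 2*x >= 13) -> (not (2*t = -21))) and ((not (3*t = 13 or 2*x >= 13)) -> (not (3*t = -12)))


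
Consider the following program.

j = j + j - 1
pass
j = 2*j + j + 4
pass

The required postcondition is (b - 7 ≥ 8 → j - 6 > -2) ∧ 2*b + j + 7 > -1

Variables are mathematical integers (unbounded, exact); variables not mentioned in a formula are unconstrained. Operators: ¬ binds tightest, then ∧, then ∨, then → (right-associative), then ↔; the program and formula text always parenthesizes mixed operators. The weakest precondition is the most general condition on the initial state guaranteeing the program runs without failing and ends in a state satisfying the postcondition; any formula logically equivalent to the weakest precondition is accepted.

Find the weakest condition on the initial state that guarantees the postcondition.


Working backward. After the program, the postcondition (b - 7 ≥ 8 → j - 6 > -2) ∧ 2*b + j + 7 > -1 must hold; in canonical form it is (b ≥ 15 → j > 4) ∧ 2*b + j > -8.
Before skip: (b ≥ 15 → j > 4) ∧ 2*b + j > -8
Before j := 2*j + j + 4: (b ≥ 15 → 3*j > 0) ∧ 2*b + 3*j > -12
Before skip: (b ≥ 15 → 3*j > 0) ∧ 2*b + 3*j > -12
Before j := j + j - 1: (b ≥ 15 → 6*j > 3) ∧ 2*b + 6*j > -9
Answer: WP = (b ≥ 15 → 6*j > 3) ∧ 2*b + 6*j > -9


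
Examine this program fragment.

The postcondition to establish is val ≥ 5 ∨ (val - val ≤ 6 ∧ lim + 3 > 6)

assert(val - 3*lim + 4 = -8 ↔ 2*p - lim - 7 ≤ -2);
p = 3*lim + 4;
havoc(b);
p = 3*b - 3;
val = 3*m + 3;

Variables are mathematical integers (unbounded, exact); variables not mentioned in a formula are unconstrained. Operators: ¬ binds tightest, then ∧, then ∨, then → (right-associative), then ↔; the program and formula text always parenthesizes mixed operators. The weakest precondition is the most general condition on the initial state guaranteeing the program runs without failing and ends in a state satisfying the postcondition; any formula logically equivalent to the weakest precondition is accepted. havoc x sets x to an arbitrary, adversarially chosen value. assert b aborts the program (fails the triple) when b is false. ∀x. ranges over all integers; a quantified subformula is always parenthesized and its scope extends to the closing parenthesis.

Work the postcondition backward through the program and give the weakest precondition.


Working backward. After the program, the postcondition val ≥ 5 ∨ (val - val ≤ 6 ∧ lim + 3 > 6) must hold; in canonical form it is val ≥ 5 ∨ lim > 3.
Before val := 3*m + 3: 3*m ≥ 2 ∨ lim > 3
Before p := 3*b - 3: 3*m ≥ 2 ∨ lim > 3
Before havoc b: 3*m ≥ 2 ∨ lim > 3
Before p := 3*lim + 4: 3*m ≥ 2 ∨ lim > 3
Before assert val - 3*lim + 4 = -8 ↔ 2*p - lim - 7 ≤ -2: (val = 3*lim - 12 ↔ 2*p ≤ lim + 5) ∧ (3*m ≥ 2 ∨ lim > 3)
Answer: WP = (val = 3*lim - 12 ↔ 2*p ≤ lim + 5) ∧ (3*m ≥ 2 ∨ lim > 3)


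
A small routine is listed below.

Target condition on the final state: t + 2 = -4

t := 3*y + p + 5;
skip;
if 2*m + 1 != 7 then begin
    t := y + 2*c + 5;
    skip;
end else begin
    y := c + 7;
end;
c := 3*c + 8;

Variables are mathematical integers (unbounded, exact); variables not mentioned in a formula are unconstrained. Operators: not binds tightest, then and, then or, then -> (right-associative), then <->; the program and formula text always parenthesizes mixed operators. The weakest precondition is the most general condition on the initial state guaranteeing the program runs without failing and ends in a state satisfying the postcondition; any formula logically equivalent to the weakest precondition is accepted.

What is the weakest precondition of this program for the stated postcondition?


Working backward. After the program, the postcondition t + 2 = -4 must hold; in canonical form it is t = -6.
Before c := 3*c + 8: t = -6
Then branch requires 2*c + y = -11; else branch requires t = -6.
Before the if: (2*m != 6 -> 2*c + y = -11) and ((not (2*m != 6)) -> t = -6)
Before skip: (2*m != 6 -> 2*c + y = -11) and ((not (2*m != 6)) -> t = -6)
Before t := 3*y + p + 5: (2*m != 6 -> 2*c + y = -11) and ((not (2*m != 6)) -> p + 3*y = -11)
Answer: WP = (2*m != 6 -> 2*c + y = -11) and ((not (2*m != 6)) -> p + 3*y = -11)


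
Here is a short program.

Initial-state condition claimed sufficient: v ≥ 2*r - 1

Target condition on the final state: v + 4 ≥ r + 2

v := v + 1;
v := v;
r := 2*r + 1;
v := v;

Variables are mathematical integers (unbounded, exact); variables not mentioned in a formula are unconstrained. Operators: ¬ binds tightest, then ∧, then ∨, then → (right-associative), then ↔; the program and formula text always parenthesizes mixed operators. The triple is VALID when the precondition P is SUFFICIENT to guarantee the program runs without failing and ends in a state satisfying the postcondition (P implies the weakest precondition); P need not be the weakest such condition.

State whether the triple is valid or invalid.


Working backward. After the program, the postcondition v + 4 ≥ r + 2 must hold; in canonical form it is v ≥ r - 2.
Before v := v: v ≥ r - 2
Before r := 2*r + 1: v ≥ 2*r - 1
Before v := v: v ≥ 2*r - 1
Before v := v + 1: v ≥ 2*r - 2
The weakest precondition is v ≥ 2*r - 2.
Check whether v ≥ 2*r - 1 implies it.
Every state satisfying the precondition satisfies the weakest precondition: the implication holds.
Answer: valid


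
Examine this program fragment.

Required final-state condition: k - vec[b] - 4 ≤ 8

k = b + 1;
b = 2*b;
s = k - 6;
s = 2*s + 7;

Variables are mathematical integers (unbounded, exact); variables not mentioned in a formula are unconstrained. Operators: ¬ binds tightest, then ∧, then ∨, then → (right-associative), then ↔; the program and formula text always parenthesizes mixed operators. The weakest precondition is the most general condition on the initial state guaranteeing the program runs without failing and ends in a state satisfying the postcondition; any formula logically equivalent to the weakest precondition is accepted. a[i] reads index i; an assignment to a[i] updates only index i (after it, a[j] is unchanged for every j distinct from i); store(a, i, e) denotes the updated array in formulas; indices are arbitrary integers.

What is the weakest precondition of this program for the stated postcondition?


Working backward. After the program, the postcondition k - vec[b] - 4 ≤ 8 must hold; in canonical form it is k ≤ vec[b] + 12.
Before s := 2*s + 7: k ≤ vec[b] + 12
Before s := k - 6: k ≤ vec[b] + 12
Before b := 2*b: k ≤ vec[2*b] + 12
Before k := b + 1: b ≤ vec[2*b] + 11
Answer: WP = b ≤ vec[2*b] + 11


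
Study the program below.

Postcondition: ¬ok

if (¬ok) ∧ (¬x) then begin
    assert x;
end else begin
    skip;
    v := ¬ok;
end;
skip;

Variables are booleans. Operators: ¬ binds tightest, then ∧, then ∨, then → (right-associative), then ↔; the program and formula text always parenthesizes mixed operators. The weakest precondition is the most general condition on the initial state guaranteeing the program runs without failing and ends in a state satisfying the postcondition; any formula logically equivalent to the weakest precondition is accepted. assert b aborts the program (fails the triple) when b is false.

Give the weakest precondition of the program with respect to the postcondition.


Working backward. After the program, ¬ok must hold.
Before skip: ¬ok
Then branch requires x ∧ (¬ok); else branch requires ¬ok.
Before the if: (((¬ok) ∧ (¬x)) → (x ∧ (¬ok))) ∧ ((¬((¬ok) ∧ (¬x))) → (¬ok))
Answer: WP = (((¬ok) ∧ (¬x)) → (x ∧ (¬ok))) ∧ ((¬((¬ok) ∧ (¬x))) → (¬ok))


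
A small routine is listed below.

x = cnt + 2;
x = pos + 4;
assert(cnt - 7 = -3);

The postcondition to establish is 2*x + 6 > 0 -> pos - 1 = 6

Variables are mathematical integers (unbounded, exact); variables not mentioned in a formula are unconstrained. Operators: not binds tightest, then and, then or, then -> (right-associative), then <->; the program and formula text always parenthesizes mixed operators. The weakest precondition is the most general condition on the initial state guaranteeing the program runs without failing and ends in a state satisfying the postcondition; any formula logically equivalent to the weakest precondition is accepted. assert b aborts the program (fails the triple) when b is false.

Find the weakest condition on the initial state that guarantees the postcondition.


Working backward. After the program, the postcondition 2*x + 6 > 0 -> pos - 1 = 6 must hold; in canonical form it is 2*x > -6 -> pos = 7.
Before assert cnt - 7 = -3: cnt = 4 and (2*x > -6 -> pos = 7)
Before x := pos + 4: cnt = 4 and (2*pos > -14 -> pos = 7)
Before x := cnt + 2: cnt = 4 and (2*pos > -14 -> pos = 7)
Answer: WP = cnt = 4 and (2*pos > -14 -> pos = 7)


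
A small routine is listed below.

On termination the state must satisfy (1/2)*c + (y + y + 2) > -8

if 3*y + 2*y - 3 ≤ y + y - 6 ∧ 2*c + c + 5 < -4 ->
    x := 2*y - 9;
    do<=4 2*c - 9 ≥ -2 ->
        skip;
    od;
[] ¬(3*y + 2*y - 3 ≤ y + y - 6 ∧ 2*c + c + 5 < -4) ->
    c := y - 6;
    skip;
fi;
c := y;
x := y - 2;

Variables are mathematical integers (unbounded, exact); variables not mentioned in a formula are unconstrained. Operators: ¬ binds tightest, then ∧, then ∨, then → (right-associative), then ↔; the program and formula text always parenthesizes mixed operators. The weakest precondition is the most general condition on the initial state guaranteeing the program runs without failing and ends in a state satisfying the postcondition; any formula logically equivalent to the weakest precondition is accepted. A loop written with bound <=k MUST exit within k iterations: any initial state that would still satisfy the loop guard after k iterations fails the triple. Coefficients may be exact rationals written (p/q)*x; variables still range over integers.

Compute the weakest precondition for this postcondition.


Working backward. After the program, the postcondition (1/2)*c + (y + y + 2) > -8 must hold; in canonical form it is (1/2)*c + 2*y > -10.
Before x := y - 2: (1/2)*c + 2*y > -10
Before c := y: (5/2)*y > -10
Then branch requires (2*c ≥ 7 → ((2*c ≥ 7 → ((2*c ≥ 7 → ((2*c ≥ 7 → ((¬(2*c ≥ 7)) ∧ (5/2)*y > -10)) ∧ ((¬(2*c ≥ 7)) → (5/2)*y > -10))) ∧ ((¬(2*c ≥ 7)) → (5/2)*y > -10))) ∧ ((¬(2*c ≥ 7)) → (5/2)*y > -10))) ∧ ((¬(2*c ≥ 7)) → (5/2)*y > -10); else branch requires (5/2)*y > -10.
Before the if: ((3*y ≤ -3 ∧ 3*c < -9) → ((2*c ≥ 7 → ((2*c ≥ 7 → ((2*c ≥ 7 → ((2*c ≥ 7 → ((¬(2*c ≥ 7)) ∧ (5/2)*y > -10)) ∧ ((¬(2*c ≥ 7)) → (5/2)*y > -10))) ∧ ((¬(2*c ≥ 7)) → (5/2)*y > -10))) ∧ ((¬(2*c ≥ 7)) → (5/2)*y > -10))) ∧ ((¬(2*c ≥ 7)) → (5/2)*y > -10))) ∧ ((¬(3*y ≤ -3 ∧ 3*c < -9)) → (5/2)*y > -10)
Answer: WP = ((3*y ≤ -3 ∧ 3*c < -9) → ((2*c ≥ 7 → ((2*c ≥ 7 → ((2*c ≥ 7 → ((2*c ≥ 7 → ((¬(2*c ≥ 7)) ∧ (5/2)*y > -10)) ∧ ((¬(2*c ≥ 7)) → (5/2)*y > -10))) ∧ ((¬(2*c ≥ 7)) → (5/2)*y > -10))) ∧ ((¬(2*c ≥ 7)) → (5/2)*y > -10))) ∧ ((¬(2*c ≥ 7)) → (5/2)*y > -10))) ∧ ((¬(3*y ≤ -3 ∧ 3*c < -9)) → (5/2)*y > -10)


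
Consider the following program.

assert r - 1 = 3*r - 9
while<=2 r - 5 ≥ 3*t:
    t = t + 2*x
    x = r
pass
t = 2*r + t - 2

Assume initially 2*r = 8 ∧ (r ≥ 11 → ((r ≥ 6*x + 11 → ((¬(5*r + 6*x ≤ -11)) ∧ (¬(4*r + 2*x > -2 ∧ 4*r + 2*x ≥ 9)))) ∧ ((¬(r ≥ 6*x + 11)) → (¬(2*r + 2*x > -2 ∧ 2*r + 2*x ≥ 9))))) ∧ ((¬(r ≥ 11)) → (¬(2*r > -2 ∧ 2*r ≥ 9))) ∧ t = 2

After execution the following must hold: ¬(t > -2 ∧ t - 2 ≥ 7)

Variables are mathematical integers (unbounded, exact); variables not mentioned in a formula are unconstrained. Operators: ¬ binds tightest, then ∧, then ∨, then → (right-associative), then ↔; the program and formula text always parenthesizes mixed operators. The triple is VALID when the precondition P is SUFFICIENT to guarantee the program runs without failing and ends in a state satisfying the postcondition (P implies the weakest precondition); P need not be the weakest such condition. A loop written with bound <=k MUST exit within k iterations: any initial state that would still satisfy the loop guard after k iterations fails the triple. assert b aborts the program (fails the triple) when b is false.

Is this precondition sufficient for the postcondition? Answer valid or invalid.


Working backward. After the program, the postcondition ¬(t > -2 ∧ t - 2 ≥ 7) must hold; in canonical form it is ¬(t > -2 ∧ t ≥ 9).
Before t := 2*r + t - 2: ¬(2*r + t > 0 ∧ 2*r + t ≥ 11)
Before skip: ¬(2*r + t > 0 ∧ 2*r + t ≥ 11)
Before the loop (bound <=2), unroll the exhaustion recursion (WP_0 = exit-now case; WP_j = one more guarded iteration, up to j = 2):
  WP_0: (¬(r ≥ 3*t + 5)) ∧ (¬(2*r + t > 0 ∧ 2*r + t ≥ 11))
  WP_1: (r ≥ 3*t + 5 → ((¬(r ≥ 3*t + 6*x + 5)) ∧ (¬(2*r + t + 2*x > 0 ∧ 2*r + t + 2*x ≥ 11)))) ∧ ((¬(r ≥ 3*t + 5)) → (¬(2*r + t > 0 ∧ 2*r + t ≥ 11)))
  WP_2: (r ≥ 3*t + 5 → ((r ≥ 3*t + 6*x + 5 → ((¬(5*r + 3*t + 6*x ≤ -5)) ∧ (¬(4*r + t + 2*x > 0 ∧ 4*r + t + 2*x ≥ 11)))) ∧ ((¬(r ≥ 3*t + 6*x + 5)) → (¬(2*r + t + 2*x > 0 ∧ 2*r + t + 2*x ≥ 11))))) ∧ ((¬(r ≥ 3*t + 5)) → (¬(2*r + t > 0 ∧ 2*r + t ≥ 11)))
So before the loop: (r ≥ 3*t + 5 → ((r ≥ 3*t + 6*x + 5 → ((¬(5*r + 3*t + 6*x ≤ -5)) ∧ (¬(4*r + t + 2*x > 0 ∧ 4*r + t + 2*x ≥ 11)))) ∧ ((¬(r ≥ 3*t + 6*x + 5)) → (¬(2*r + t + 2*x > 0 ∧ 2*r + t + 2*x ≥ 11))))) ∧ ((¬(r ≥ 3*t + 5)) → (¬(2*r + t > 0 ∧ 2*r + t ≥ 11)))
Before assert r - 1 = 3*r - 9: 2*r = 8 ∧ (r ≥ 3*t + 5 → ((r ≥ 3*t + 6*x + 5 → ((¬(5*r + 3*t + 6*x ≤ -5)) ∧ (¬(4*r + t + 2*x > 0 ∧ 4*r + t + 2*x ≥ 11)))) ∧ ((¬(r ≥ 3*t + 6*x + 5)) → (¬(2*r + t + 2*x > 0 ∧ 2*r + t + 2*x ≥ 11))))) ∧ ((¬(r ≥ 3*t + 5)) → (¬(2*r + t > 0 ∧ 2*r + t ≥ 11)))
The weakest precondition is 2*r = 8 ∧ (r ≥ 3*t + 5 → ((r ≥ 3*t + 6*x + 5 → ((¬(5*r + 3*t + 6*x ≤ -5)) ∧ (¬(4*r + t + 2*x > 0 ∧ 4*r + t + 2*x ≥ 11)))) ∧ ((¬(r ≥ 3*t + 6*x + 5)) → (¬(2*r + t + 2*x > 0 ∧ 2*r + t + 2*x ≥ 11))))) ∧ ((¬(r ≥ 3*t + 5)) → (¬(2*r + t > 0 ∧ 2*r + t ≥ 11))).
Check whether 2*r = 8 ∧ (r ≥ 11 → ((r ≥ 6*x + 11 → ((¬(5*r + 6*x ≤ -11)) ∧ (¬(4*r + 2*x > -2 ∧ 4*r + 2*x ≥ 9)))) ∧ ((¬(r ≥ 6*x + 11)) → (¬(2*r + 2*x > -2 ∧ 2*r + 2*x ≥ 9))))) ∧ ((¬(r ≥ 11)) → (¬(2*r > -2 ∧ 2*r ≥ 9))) ∧ t = 2 implies it.
Every state satisfying the precondition satisfies the weakest precondition: the implication holds.
Answer: valid


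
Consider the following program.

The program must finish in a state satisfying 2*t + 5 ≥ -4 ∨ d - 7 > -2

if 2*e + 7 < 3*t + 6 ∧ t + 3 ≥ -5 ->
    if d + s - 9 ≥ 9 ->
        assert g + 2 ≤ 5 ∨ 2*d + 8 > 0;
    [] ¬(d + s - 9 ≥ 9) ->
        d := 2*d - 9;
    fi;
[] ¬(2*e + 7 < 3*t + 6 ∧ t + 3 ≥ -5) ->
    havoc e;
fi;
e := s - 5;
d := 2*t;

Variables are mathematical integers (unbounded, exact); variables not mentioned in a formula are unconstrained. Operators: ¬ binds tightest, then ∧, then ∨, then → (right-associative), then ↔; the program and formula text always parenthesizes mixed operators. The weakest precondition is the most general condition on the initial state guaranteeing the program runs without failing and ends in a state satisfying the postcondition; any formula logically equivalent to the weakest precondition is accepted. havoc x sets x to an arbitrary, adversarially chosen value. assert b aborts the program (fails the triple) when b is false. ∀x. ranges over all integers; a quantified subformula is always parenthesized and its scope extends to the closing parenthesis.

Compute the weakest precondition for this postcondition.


Working backward. After the program, the postcondition 2*t + 5 ≥ -4 ∨ d - 7 > -2 must hold; in canonical form it is 2*t ≥ -9 ∨ d > 5.
Before d := 2*t: 2*t ≥ -9 ∨ 2*t > 5
Before e := s - 5: 2*t ≥ -9 ∨ 2*t > 5
Then branch requires (d + s ≥ 18 → ((g ≤ 3 ∨ 2*d > -8) ∧ (2*t ≥ -9 ∨ 2*t > 5))) ∧ ((¬(d + s ≥ 18)) → (2*t ≥ -9 ∨ 2*t > 5)); else branch requires 2*t ≥ -9 ∨ 2*t > 5.
Before the if: ((2*e < 3*t - 1 ∧ t ≥ -8) → ((d + s ≥ 18 → ((g ≤ 3 ∨ 2*d > -8) ∧ (2*t ≥ -9 ∨ 2*t > 5))) ∧ ((¬(d + s ≥ 18)) → (2*t ≥ -9 ∨ 2*t > 5)))) ∧ ((¬(2*e < 3*t - 1 ∧ t ≥ -8)) → (2*t ≥ -9 ∨ 2*t > 5))
Answer: WP = ((2*e < 3*t - 1 ∧ t ≥ -8) → ((d + s ≥ 18 → ((g ≤ 3 ∨ 2*d > -8) ∧ (2*t ≥ -9 ∨ 2*t > 5))) ∧ ((¬(d + s ≥ 18)) → (2*t ≥ -9 ∨ 2*t > 5)))) ∧ ((¬(2*e < 3*t - 1 ∧ t ≥ -8)) → (2*t ≥ -9 ∨ 2*t > 5))


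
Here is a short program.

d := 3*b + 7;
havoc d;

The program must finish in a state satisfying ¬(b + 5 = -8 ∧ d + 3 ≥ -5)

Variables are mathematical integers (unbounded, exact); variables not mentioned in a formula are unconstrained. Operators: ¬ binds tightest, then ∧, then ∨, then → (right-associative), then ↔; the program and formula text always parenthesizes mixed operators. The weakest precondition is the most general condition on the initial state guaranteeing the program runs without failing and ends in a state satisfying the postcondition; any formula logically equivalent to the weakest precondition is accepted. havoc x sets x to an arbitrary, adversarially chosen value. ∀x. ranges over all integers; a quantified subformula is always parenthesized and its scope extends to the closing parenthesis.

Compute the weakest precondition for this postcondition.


Working backward. After the program, the postcondition ¬(b + 5 = -8 ∧ d + 3 ≥ -5) must hold; in canonical form it is ¬(b = -13 ∧ d ≥ -8).
Before havoc d: ∀d_1. (¬(b = -13 ∧ d_1 ≥ -8))
Before d := 3*b + 7: ∀d_1. (¬(b = -13 ∧ d_1 ≥ -8))
Answer: WP = ∀d_1. (¬(b = -13 ∧ d_1 ≥ -8))


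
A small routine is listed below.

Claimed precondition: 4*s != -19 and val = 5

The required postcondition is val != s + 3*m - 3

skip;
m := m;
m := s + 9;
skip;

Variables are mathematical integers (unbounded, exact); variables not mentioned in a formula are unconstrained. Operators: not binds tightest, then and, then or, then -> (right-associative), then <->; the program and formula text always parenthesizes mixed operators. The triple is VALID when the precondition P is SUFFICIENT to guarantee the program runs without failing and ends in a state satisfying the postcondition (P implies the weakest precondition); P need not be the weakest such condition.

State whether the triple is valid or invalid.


Working backward. After the program, the postcondition val != s + 3*m - 3 must hold; in canonical form it is val != 3*m + s - 3.
Before skip: val != 3*m + s - 3
Before m := s + 9: val != 4*s + 24
Before m := m: val != 4*s + 24
Before skip: val != 4*s + 24
The weakest precondition is val != 4*s + 24.
Check whether 4*s != -19 and val = 5 implies it.
Every state satisfying the precondition satisfies the weakest precondition: the implication holds.
Answer: valid


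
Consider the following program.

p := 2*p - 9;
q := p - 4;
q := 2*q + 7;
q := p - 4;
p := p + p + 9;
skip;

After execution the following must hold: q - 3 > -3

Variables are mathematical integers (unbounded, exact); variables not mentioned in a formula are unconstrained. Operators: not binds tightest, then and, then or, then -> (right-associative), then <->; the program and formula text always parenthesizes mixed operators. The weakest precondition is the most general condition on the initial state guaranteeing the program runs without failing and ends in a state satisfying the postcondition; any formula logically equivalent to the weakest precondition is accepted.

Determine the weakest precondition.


Working backward. After the program, the postcondition q - 3 > -3 must hold; in canonical form it is q > 0.
Before skip: q > 0
Before p := p + p + 9: q > 0
Before q := p - 4: p > 4
Before q := 2*q + 7: p > 4
Before q := p - 4: p > 4
Before p := 2*p - 9: 2*p > 13
Answer: WP = 2*p > 13


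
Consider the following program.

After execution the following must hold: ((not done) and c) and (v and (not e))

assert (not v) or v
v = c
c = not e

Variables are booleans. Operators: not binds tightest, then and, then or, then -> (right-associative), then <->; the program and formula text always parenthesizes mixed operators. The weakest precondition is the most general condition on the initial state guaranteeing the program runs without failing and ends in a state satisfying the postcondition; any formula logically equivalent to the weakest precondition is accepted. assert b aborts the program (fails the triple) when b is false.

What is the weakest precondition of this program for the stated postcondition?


Working backward. After the program, the postcondition ((not done) and c) and (v and (not e)) must hold; in canonical form it is (not done) and c and v and (not e).
Before c := not e: (not done) and (not e) and v
Before v := c: (not done) and (not e) and c
Before assert (not v) or v: (not done) and (not e) and c
Answer: WP = (not done) and (not e) and c


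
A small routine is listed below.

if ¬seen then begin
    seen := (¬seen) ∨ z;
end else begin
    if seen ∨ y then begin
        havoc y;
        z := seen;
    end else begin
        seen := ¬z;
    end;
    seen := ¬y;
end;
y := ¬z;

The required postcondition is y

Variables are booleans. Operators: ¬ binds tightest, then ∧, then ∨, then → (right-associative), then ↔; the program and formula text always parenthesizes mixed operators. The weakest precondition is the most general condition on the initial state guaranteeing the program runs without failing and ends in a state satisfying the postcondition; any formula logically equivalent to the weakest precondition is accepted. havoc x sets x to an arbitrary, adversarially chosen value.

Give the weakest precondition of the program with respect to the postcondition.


Working backward. After the program, y must hold.
Before y := ¬z: ¬z
Then branch requires ¬z; else branch requires ((seen ∨ y) → (¬seen)) ∧ ((¬(seen ∨ y)) → (¬z)).
Before the if: ((¬seen) → (¬z)) ∧ (seen → (((seen ∨ y) → (¬seen)) ∧ ((¬(seen ∨ y)) → (¬z))))
Answer: WP = ((¬seen) → (¬z)) ∧ (seen → (((seen ∨ y) → (¬seen)) ∧ ((¬(seen ∨ y)) → (¬z))))


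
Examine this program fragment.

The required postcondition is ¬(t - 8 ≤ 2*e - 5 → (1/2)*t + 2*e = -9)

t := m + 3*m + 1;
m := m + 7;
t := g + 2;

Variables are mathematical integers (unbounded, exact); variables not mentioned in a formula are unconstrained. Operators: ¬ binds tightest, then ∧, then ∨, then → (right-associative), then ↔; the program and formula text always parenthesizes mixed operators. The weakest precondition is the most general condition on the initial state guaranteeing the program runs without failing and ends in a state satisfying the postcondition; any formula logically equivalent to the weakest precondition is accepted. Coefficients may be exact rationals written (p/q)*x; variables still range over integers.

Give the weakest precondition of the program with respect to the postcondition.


Working backward. After the program, the postcondition ¬(t - 8 ≤ 2*e - 5 → (1/2)*t + 2*e = -9) must hold; in canonical form it is ¬(t ≤ 2*e + 3 → 2*e + (1/2)*t = -9).
Before t := g + 2: ¬(g ≤ 2*e + 1 → 2*e + (1/2)*g = -10)
Before m := m + 7: ¬(g ≤ 2*e + 1 → 2*e + (1/2)*g = -10)
Before t := m + 3*m + 1: ¬(g ≤ 2*e + 1 → 2*e + (1/2)*g = -10)
Answer: WP = ¬(g ≤ 2*e + 1 → 2*e + (1/2)*g = -10)


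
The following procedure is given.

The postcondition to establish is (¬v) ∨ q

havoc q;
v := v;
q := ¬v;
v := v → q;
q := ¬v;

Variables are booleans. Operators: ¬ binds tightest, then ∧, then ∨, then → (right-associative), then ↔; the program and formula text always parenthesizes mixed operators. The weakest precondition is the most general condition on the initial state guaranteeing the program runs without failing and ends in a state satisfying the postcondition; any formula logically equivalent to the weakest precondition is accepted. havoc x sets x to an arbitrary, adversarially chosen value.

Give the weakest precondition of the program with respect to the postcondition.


Working backward. After the program, (¬v) ∨ q must hold.
Before q := ¬v: ¬v
Before v := v → q: ¬(v → q)
Before q := ¬v: ¬(v → (¬v))
Before v := v: ¬(v → (¬v))
Before havoc q: ¬(v → (¬v))
Answer: WP = ¬(v → (¬v))


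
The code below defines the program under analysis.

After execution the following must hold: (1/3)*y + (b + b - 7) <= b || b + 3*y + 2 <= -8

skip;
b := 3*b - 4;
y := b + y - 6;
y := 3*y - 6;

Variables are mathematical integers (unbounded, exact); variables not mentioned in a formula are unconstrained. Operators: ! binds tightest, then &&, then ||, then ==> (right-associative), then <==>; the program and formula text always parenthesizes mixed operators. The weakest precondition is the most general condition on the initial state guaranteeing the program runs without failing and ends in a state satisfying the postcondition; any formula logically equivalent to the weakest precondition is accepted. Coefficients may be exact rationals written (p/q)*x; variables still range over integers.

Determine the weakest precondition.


Working backward. After the program, the postcondition (1/3)*y + (b + b - 7) <= b || b + 3*y + 2 <= -8 must hold; in canonical form it is b + (1/3)*y <= 7 || b + 3*y <= -10.
Before y := 3*y - 6: b + y <= 9 || b + 9*y <= 8
Before y := b + y - 6: 2*b + y <= 15 || 10*b + 9*y <= 62
Before b := 3*b - 4: 6*b + y <= 23 || 30*b + 9*y <= 102
Before skip: 6*b + y <= 23 || 30*b + 9*y <= 102
Answer: WP = 6*b + y <= 23 || 30*b + 9*y <= 102


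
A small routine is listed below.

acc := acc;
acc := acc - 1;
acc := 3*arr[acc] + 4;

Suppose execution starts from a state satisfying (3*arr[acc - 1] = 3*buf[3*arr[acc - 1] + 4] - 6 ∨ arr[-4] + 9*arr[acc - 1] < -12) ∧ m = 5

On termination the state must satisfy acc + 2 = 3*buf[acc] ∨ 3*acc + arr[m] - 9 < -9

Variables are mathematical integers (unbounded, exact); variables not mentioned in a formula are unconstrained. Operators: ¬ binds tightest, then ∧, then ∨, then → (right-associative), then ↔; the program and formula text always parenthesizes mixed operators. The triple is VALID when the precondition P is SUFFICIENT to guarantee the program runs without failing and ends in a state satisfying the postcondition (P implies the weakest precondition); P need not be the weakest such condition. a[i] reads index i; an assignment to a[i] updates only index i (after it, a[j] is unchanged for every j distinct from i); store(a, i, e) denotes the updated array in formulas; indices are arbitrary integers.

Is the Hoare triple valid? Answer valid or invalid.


Working backward. After the program, the postcondition acc + 2 = 3*buf[acc] ∨ 3*acc + arr[m] - 9 < -9 must hold; in canonical form it is acc = 3*buf[acc] - 2 ∨ arr[m] + 3*acc < 0.
Before acc := 3*arr[acc] + 4: 3*arr[acc] = 3*buf[3*arr[acc] + 4] - 6 ∨ 9*arr[acc] + arr[m] < -12
Before acc := acc - 1: 3*arr[acc - 1] = 3*buf[3*arr[acc - 1] + 4] - 6 ∨ 9*arr[acc - 1] + arr[m] < -12
Before acc := acc: 3*arr[acc - 1] = 3*buf[3*arr[acc - 1] + 4] - 6 ∨ 9*arr[acc - 1] + arr[m] < -12
The weakest precondition is 3*arr[acc - 1] = 3*buf[3*arr[acc - 1] + 4] - 6 ∨ 9*arr[acc - 1] + arr[m] < -12.
Check whether (3*arr[acc - 1] = 3*buf[3*arr[acc - 1] + 4] - 6 ∨ arr[-4] + 9*arr[acc - 1] < -12) ∧ m = 5 implies it.
Countermodel: at the initial state acc = 3, arr = {[-4] = -13, [2] = 0, [4] = -13, [5] = 15215, elsewhere -13}, buf = {[-4] = 3, [2] = 3, [4] = 3, [5] = 3, elsewhere 3}, m = 5, the precondition holds but the weakest precondition fails.
Answer: invalid


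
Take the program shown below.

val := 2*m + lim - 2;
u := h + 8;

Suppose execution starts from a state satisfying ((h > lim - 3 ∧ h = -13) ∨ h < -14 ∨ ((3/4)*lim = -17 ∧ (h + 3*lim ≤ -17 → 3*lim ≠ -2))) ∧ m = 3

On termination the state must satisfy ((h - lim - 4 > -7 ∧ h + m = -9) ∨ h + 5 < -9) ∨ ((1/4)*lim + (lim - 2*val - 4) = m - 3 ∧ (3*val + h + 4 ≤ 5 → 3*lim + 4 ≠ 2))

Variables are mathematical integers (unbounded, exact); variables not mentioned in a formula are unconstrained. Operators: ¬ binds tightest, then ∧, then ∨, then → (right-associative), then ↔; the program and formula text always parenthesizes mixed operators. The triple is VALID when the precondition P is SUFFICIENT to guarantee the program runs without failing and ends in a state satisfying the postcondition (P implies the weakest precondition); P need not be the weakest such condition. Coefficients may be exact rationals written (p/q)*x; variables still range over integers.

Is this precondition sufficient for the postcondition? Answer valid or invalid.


Working backward. After the program, the postcondition ((h - lim - 4 > -7 ∧ h + m = -9) ∨ h + 5 < -9) ∨ ((1/4)*lim + (lim - 2*val - 4) = m - 3 ∧ (3*val + h + 4 ≤ 5 → 3*lim + 4 ≠ 2)) must hold; in canonical form it is (h > lim - 3 ∧ h + m = -9) ∨ h < -14 ∨ ((5/4)*lim = m + 2*val + 1 ∧ (h + 3*val ≤ 1 → 3*lim ≠ -2)).
Before u := h + 8: (h > lim - 3 ∧ h + m = -9) ∨ h < -14 ∨ ((5/4)*lim = m + 2*val + 1 ∧ (h + 3*val ≤ 1 → 3*lim ≠ -2))
Before val := 2*m + lim - 2: (h > lim - 3 ∧ h + m = -9) ∨ h < -14 ∨ ((3/4)*lim + 5*m = 3 ∧ (h + 3*lim + 6*m ≤ 7 → 3*lim ≠ -2))
The weakest precondition is (h > lim - 3 ∧ h + m = -9) ∨ h < -14 ∨ ((3/4)*lim + 5*m = 3 ∧ (h + 3*lim + 6*m ≤ 7 → 3*lim ≠ -2)).
Check whether ((h > lim - 3 ∧ h = -13) ∨ h < -14 ∨ ((3/4)*lim = -17 ∧ (h + 3*lim ≤ -17 → 3*lim ≠ -2))) ∧ m = 3 implies it.
Countermodel: at the initial state h = -13, lim = -11, m = 3, the precondition holds but the weakest precondition fails.
Answer: invalid


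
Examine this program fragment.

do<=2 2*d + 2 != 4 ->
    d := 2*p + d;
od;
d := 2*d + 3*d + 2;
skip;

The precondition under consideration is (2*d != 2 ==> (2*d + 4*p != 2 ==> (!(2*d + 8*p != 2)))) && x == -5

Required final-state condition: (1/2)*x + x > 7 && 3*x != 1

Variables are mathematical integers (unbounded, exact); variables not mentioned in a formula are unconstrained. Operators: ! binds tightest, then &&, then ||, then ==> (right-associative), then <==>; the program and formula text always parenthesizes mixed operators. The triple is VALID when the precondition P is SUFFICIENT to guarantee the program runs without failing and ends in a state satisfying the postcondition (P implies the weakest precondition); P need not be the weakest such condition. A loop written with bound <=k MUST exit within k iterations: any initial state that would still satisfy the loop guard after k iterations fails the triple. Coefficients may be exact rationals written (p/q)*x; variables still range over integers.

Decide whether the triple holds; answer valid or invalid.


Working backward. After the program, the postcondition (1/2)*x + x > 7 && 3*x != 1 must hold; in canonical form it is (3/2)*x > 7 && 3*x != 1.
Before skip: (3/2)*x > 7 && 3*x != 1
Before d := 2*d + 3*d + 2: (3/2)*x > 7 && 3*x != 1
Before the loop (bound <=2), unroll the exhaustion recursion (WP_0 = exit-now case; WP_j = one more guarded iteration, up to j = 2):
  WP_0: (!(2*d != 2)) && (3/2)*x > 7 && 3*x != 1
  WP_1: (2*d != 2 ==> ((!(2*d + 4*p != 2)) && (3/2)*x > 7 && 3*x != 1)) && ((!(2*d != 2)) ==> ((3/2)*x > 7 && 3*x != 1))
  WP_2: (2*d != 2 ==> ((2*d + 4*p != 2 ==> ((!(2*d + 8*p != 2)) && (3/2)*x > 7 && 3*x != 1)) && ((!(2*d + 4*p != 2)) ==> ((3/2)*x > 7 && 3*x != 1)))) && ((!(2*d != 2)) ==> ((3/2)*x > 7 && 3*x != 1))
So before the loop: (2*d != 2 ==> ((2*d + 4*p != 2 ==> ((!(2*d + 8*p != 2)) && (3/2)*x > 7 && 3*x != 1)) && ((!(2*d + 4*p != 2)) ==> ((3/2)*x > 7 && 3*x != 1)))) && ((!(2*d != 2)) ==> ((3/2)*x > 7 && 3*x != 1))
The weakest precondition is (2*d != 2 ==> ((2*d + 4*p != 2 ==> ((!(2*d + 8*p != 2)) && (3/2)*x > 7 && 3*x != 1)) && ((!(2*d + 4*p != 2)) ==> ((3/2)*x > 7 && 3*x != 1)))) && ((!(2*d != 2)) ==> ((3/2)*x > 7 && 3*x != 1)).
Check whether (2*d != 2 ==> (2*d + 4*p != 2 ==> (!(2*d + 8*p != 2)))) && x == -5 implies it.
Countermodel: at the initial state d = -3, p = 1, x = -5, the precondition holds but the weakest precondition fails.
Answer: invalid


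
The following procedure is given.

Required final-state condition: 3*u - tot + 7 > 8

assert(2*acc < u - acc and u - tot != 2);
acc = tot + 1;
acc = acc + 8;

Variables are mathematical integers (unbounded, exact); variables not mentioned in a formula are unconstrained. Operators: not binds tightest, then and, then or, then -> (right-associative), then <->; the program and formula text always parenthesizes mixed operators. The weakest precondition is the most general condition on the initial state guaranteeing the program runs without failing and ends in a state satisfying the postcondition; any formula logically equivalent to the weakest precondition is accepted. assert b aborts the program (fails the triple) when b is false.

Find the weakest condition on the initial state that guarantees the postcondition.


Working backward. After the program, the postcondition 3*u - tot + 7 > 8 must hold; in canonical form it is 3*u > tot + 1.
Before acc := acc + 8: 3*u > tot + 1
Before acc := tot + 1: 3*u > tot + 1
Before assert 2*acc < u - acc and u - tot != 2: 3*acc < u and u != tot + 2 and 3*u > tot + 1
Answer: WP = 3*acc < u and u != tot + 2 and 3*u > tot + 1


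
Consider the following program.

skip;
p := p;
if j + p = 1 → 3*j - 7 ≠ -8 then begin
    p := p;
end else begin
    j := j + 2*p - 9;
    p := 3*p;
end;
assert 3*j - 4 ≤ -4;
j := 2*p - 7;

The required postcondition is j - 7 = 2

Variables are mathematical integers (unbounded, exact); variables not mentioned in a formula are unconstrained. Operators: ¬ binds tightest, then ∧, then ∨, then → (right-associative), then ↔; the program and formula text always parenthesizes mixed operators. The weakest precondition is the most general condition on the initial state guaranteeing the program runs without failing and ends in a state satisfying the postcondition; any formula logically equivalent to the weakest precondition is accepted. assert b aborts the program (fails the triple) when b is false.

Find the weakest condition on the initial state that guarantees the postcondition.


Working backward. After the program, the postcondition j - 7 = 2 must hold; in canonical form it is j = 9.
Before j := 2*p - 7: 2*p = 16
Before assert 3*j - 4 ≤ -4: 3*j ≤ 0 ∧ 2*p = 16
Then branch requires 3*j ≤ 0 ∧ 2*p = 16; else branch requires 3*j + 6*p ≤ 27 ∧ 6*p = 16.
Before the if: ((j + p = 1 → 3*j ≠ -1) → (3*j ≤ 0 ∧ 2*p = 16)) ∧ ((¬(j + p = 1 → 3*j ≠ -1)) → (3*j + 6*p ≤ 27 ∧ 6*p = 16))
Before p := p: ((j + p = 1 → 3*j ≠ -1) → (3*j ≤ 0 ∧ 2*p = 16)) ∧ ((¬(j + p = 1 → 3*j ≠ -1)) → (3*j + 6*p ≤ 27 ∧ 6*p = 16))
Before skip: ((j + p = 1 → 3*j ≠ -1) → (3*j ≤ 0 ∧ 2*p = 16)) ∧ ((¬(j + p = 1 → 3*j ≠ -1)) → (3*j + 6*p ≤ 27 ∧ 6*p = 16))
Answer: WP = ((j + p = 1 → 3*j ≠ -1) → (3*j ≤ 0 ∧ 2*p = 16)) ∧ ((¬(j + p = 1 → 3*j ≠ -1)) → (3*j + 6*p ≤ 27 ∧ 6*p = 16))
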